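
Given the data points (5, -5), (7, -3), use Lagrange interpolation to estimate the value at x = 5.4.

Lagrange interpolation formula:
P(x) = Σ yᵢ × Lᵢ(x)
where Lᵢ(x) = Π_{j≠i} (x - xⱼ)/(xᵢ - xⱼ)

L_0(5.4) = (5.4 - 7)/(5 - 7) = 0.800000
L_1(5.4) = (5.4 - 5)/(7 - 5) = 0.200000

P(5.4) = (-5)×L_0(5.4) + (-3)×L_1(5.4)
P(5.4) = -4.600000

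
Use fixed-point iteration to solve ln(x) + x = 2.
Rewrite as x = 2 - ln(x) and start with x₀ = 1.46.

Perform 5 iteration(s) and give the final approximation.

Equation: ln(x) + x = 2
Fixed-point form: x = 2 - ln(x)
x₀ = 1.46

x_1 = g(1.460000) = 1.621564
x_2 = g(1.621564) = 1.516609
x_3 = g(1.516609) = 1.583523
x_4 = g(1.583523) = 1.540348
x_5 = g(1.540348) = 1.567992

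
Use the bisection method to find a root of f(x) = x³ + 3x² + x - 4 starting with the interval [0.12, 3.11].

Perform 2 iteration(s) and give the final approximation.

f(x) = x³ + 3x² + x - 4
Initial interval: [0.12, 3.11]

Iteration 1:
  c_1 = (0.120000 + 3.110000)/2 = 1.615000
  f(c_1) = f(1.615000) = 9.651958
  f(a) × f(c) < 0, new interval: [0.120000, 1.615000]
Iteration 2:
  c_2 = (0.120000 + 1.615000)/2 = 0.867500
  f(c_2) = f(0.867500) = -0.221989
  f(a) × f(c) ≥ 0, new interval: [0.867500, 1.615000]

After 2 iteration(s), the approximation is c_2 = 0.867500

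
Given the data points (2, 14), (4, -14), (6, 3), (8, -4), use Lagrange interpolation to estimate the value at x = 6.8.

Lagrange interpolation formula:
P(x) = Σ yᵢ × Lᵢ(x)
where Lᵢ(x) = Π_{j≠i} (x - xⱼ)/(xᵢ - xⱼ)

L_0(6.8) = (6.8 - 4)/(2 - 4) × (6.8 - 6)/(2 - 6) × (6.8 - 8)/(2 - 8) = 0.056000
L_1(6.8) = (6.8 - 2)/(4 - 2) × (6.8 - 6)/(4 - 6) × (6.8 - 8)/(4 - 8) = -0.288000
L_2(6.8) = (6.8 - 2)/(6 - 2) × (6.8 - 4)/(6 - 4) × (6.8 - 8)/(6 - 8) = 1.008000
L_3(6.8) = (6.8 - 2)/(8 - 2) × (6.8 - 4)/(8 - 4) × (6.8 - 6)/(8 - 6) = 0.224000

P(6.8) = 14×L_0(6.8) + (-14)×L_1(6.8) + 3×L_2(6.8) + (-4)×L_3(6.8)
P(6.8) = 6.944000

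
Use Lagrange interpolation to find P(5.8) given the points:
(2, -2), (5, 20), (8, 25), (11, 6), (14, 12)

Lagrange interpolation formula:
P(x) = Σ yᵢ × Lᵢ(x)
where Lᵢ(x) = Π_{j≠i} (x - xⱼ)/(xᵢ - xⱼ)

L_0(5.8) = (5.8 - 5)/(2 - 5) × (5.8 - 8)/(2 - 8) × (5.8 - 11)/(2 - 11) × (5.8 - 14)/(2 - 14) = -0.038604
L_1(5.8) = (5.8 - 2)/(5 - 2) × (5.8 - 8)/(5 - 8) × (5.8 - 11)/(5 - 11) × (5.8 - 14)/(5 - 14) = 0.733478
L_2(5.8) = (5.8 - 2)/(8 - 2) × (5.8 - 5)/(8 - 5) × (5.8 - 11)/(8 - 11) × (5.8 - 14)/(8 - 14) = 0.400079
L_3(5.8) = (5.8 - 2)/(11 - 2) × (5.8 - 5)/(11 - 5) × (5.8 - 8)/(11 - 8) × (5.8 - 14)/(11 - 14) = -0.112843
L_4(5.8) = (5.8 - 2)/(14 - 2) × (5.8 - 5)/(14 - 5) × (5.8 - 8)/(14 - 8) × (5.8 - 11)/(14 - 11) = 0.017890

P(5.8) = (-2)×L_0(5.8) + 20×L_1(5.8) + 25×L_2(5.8) + 6×L_3(5.8) + 12×L_4(5.8)
P(5.8) = 24.286367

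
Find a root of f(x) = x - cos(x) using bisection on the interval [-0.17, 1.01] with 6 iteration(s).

f(x) = x - cos(x)
Initial interval: [-0.17, 1.01]

Iteration 1:
  c_1 = (-0.170000 + 1.010000)/2 = 0.420000
  f(c_1) = f(0.420000) = -0.493089
  f(a) × f(c) ≥ 0, new interval: [0.420000, 1.010000]
Iteration 2:
  c_2 = (0.420000 + 1.010000)/2 = 0.715000
  f(c_2) = f(0.715000) = -0.040093
  f(a) × f(c) ≥ 0, new interval: [0.715000, 1.010000]
Iteration 3:
  c_3 = (0.715000 + 1.010000)/2 = 0.862500
  f(c_3) = f(0.862500) = 0.211959
  f(a) × f(c) < 0, new interval: [0.715000, 0.862500]
Iteration 4:
  c_4 = (0.715000 + 0.862500)/2 = 0.788750
  f(c_4) = f(0.788750) = 0.084017
  f(a) × f(c) < 0, new interval: [0.715000, 0.788750]
Iteration 5:
  c_5 = (0.715000 + 0.788750)/2 = 0.751875
  f(c_5) = f(0.751875) = 0.021465
  f(a) × f(c) < 0, new interval: [0.715000, 0.751875]
Iteration 6:
  c_6 = (0.715000 + 0.751875)/2 = 0.733437
  f(c_6) = f(0.733437) = -0.009440
  f(a) × f(c) ≥ 0, new interval: [0.733437, 0.751875]

After 6 iteration(s), the approximation is c_6 = 0.733437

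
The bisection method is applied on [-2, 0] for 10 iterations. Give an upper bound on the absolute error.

Bisection error bound: |error| ≤ (b-a)/2^n
|error| ≤ (0 - (-2))/2^10 = 2/2^10
|error| ≤ 0.0019531250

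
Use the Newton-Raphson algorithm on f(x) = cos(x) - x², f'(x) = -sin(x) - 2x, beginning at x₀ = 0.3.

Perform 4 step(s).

f(x) = cos(x) - x²
f'(x) = -sin(x) - 2x
x₀ = 0.3

Newton-Raphson formula: x_{n+1} = x_n - f(x_n)/f'(x_n)

Iteration 1:
  f(0.300000) = 0.865336
  f'(0.300000) = -0.895520
  x_1 = 0.300000 - 0.865336/(-0.895520) = 1.266295
Iteration 2:
  f(1.266295) = -1.303685
  f'(1.266295) = -3.486586
  x_2 = 1.266295 - (-1.303685)/(-3.486586) = 0.892380
Iteration 3:
  f(0.892380) = -0.168782
  f'(0.892380) = -2.563329
  x_3 = 0.892380 - (-0.168782)/(-2.563329) = 0.826535
Iteration 4:
  f(0.826535) = -0.005733
  f'(0.826535) = -2.388660
  x_4 = 0.826535 - (-0.005733)/(-2.388660) = 0.824136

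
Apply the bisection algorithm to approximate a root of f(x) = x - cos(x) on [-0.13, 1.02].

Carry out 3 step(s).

f(x) = x - cos(x)
Initial interval: [-0.13, 1.02]

Iteration 1:
  c_1 = (-0.130000 + 1.020000)/2 = 0.445000
  f(c_1) = f(0.445000) = -0.457611
  f(a) × f(c) ≥ 0, new interval: [0.445000, 1.020000]
Iteration 2:
  c_2 = (0.445000 + 1.020000)/2 = 0.732500
  f(c_2) = f(0.732500) = -0.011005
  f(a) × f(c) ≥ 0, new interval: [0.732500, 1.020000]
Iteration 3:
  c_3 = (0.732500 + 1.020000)/2 = 0.876250
  f(c_3) = f(0.876250) = 0.236213
  f(a) × f(c) < 0, new interval: [0.732500, 0.876250]

After 3 iteration(s), the approximation is c_3 = 0.876250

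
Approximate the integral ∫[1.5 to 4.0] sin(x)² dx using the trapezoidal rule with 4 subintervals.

f(x) = sin(x)²
a = 1.5, b = 4.0, n = 4
h = (b - a)/n = 0.625000

Trapezoidal rule: (h/2)[f(x₀) + 2f(x₁) + 2f(x₂) + ... + f(xₙ)]

x_0 = 1.5000, f(x_0) = 0.994996, coefficient = 1
x_1 = 2.1250, f(x_1) = 0.723044, coefficient = 2
x_2 = 2.7500, f(x_2) = 0.145665, coefficient = 2
x_3 = 3.3750, f(x_3) = 0.053497, coefficient = 2
x_4 = 4.0000, f(x_4) = 0.572750, coefficient = 1

I ≈ (0.625000/2) × 3.412158 = 1.066299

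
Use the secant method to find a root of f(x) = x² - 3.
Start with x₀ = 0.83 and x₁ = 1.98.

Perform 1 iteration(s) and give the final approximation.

f(x) = x² - 3
x₀ = 0.83, x₁ = 1.98

Secant formula: x_{n+1} = x_n - f(x_n)(x_n - x_{n-1})/(f(x_n) - f(x_{n-1}))

Iteration 1:
  f(0.830000) = -2.311100
  f(1.980000) = 0.920400
  x_2 = 1.980000 - 0.920400×(1.980000 - 0.830000)/(0.920400 - (-2.311100))
       = 1.652456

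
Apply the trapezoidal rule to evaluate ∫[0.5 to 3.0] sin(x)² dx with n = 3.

f(x) = sin(x)²
a = 0.5, b = 3.0, n = 3
h = (b - a)/n = 0.833333

Trapezoidal rule: (h/2)[f(x₀) + 2f(x₁) + 2f(x₂) + ... + f(xₙ)]

x_0 = 0.5000, f(x_0) = 0.229849, coefficient = 1
x_1 = 1.3333, f(x_1) = 0.944663, coefficient = 2
x_2 = 2.1667, f(x_2) = 0.685022, coefficient = 2
x_3 = 3.0000, f(x_3) = 0.019915, coefficient = 1

I ≈ (0.833333/2) × 3.509134 = 1.462139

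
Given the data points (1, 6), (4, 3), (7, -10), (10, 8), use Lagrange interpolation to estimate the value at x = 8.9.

Lagrange interpolation formula:
P(x) = Σ yᵢ × Lᵢ(x)
where Lᵢ(x) = Π_{j≠i} (x - xⱼ)/(xᵢ - xⱼ)

L_0(8.9) = (8.9 - 4)/(1 - 4) × (8.9 - 7)/(1 - 7) × (8.9 - 10)/(1 - 10) = 0.063216
L_1(8.9) = (8.9 - 1)/(4 - 1) × (8.9 - 7)/(4 - 7) × (8.9 - 10)/(4 - 10) = -0.305759
L_2(8.9) = (8.9 - 1)/(7 - 1) × (8.9 - 4)/(7 - 4) × (8.9 - 10)/(7 - 10) = 0.788537
L_3(8.9) = (8.9 - 1)/(10 - 1) × (8.9 - 4)/(10 - 4) × (8.9 - 7)/(10 - 7) = 0.454006

P(8.9) = 6×L_0(8.9) + 3×L_1(8.9) + (-10)×L_2(8.9) + 8×L_3(8.9)
P(8.9) = -4.791302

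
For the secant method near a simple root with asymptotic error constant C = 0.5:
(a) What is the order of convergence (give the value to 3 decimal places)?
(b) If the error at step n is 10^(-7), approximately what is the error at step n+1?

(a) Secant method has superlinear convergence with order φ = (1+√5)/2 ≈ 1.618.
    This means |e_{n+1}| ≈ C|e_n|^1.618.

(b) With |e_n| = 10^(-7) and C = 0.5:
    |e_{n+1}| ≈ 0.5 × (10^(-7))^1.618 = 0.5 × 10^(-11.33)

(a) ≈ 1.618 (golden ratio); (b) |e_{n+1}| ≈ 2.359e-12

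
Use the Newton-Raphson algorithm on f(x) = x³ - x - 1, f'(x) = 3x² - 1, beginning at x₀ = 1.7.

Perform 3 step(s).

f(x) = x³ - x - 1
f'(x) = 3x² - 1
x₀ = 1.7

Newton-Raphson formula: x_{n+1} = x_n - f(x_n)/f'(x_n)

Iteration 1:
  f(1.700000) = 2.213000
  f'(1.700000) = 7.670000
  x_1 = 1.700000 - 2.213000/7.670000 = 1.411473
Iteration 2:
  f(1.411473) = 0.400544
  f'(1.411473) = 4.976770
  x_2 = 1.411473 - 0.400544/4.976770 = 1.330991
Iteration 3:
  f(1.330991) = 0.026907
  f'(1.330991) = 4.314608
  x_3 = 1.330991 - 0.026907/4.314608 = 1.324754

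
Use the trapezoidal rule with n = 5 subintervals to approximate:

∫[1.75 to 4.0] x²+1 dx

f(x) = x²+1
a = 1.75, b = 4.0, n = 5
h = (b - a)/n = 0.450000

Trapezoidal rule: (h/2)[f(x₀) + 2f(x₁) + 2f(x₂) + ... + f(xₙ)]

x_0 = 1.7500, f(x_0) = 4.062500, coefficient = 1
x_1 = 2.2000, f(x_1) = 5.840000, coefficient = 2
x_2 = 2.6500, f(x_2) = 8.022500, coefficient = 2
x_3 = 3.1000, f(x_3) = 10.610000, coefficient = 2
x_4 = 3.5500, f(x_4) = 13.602500, coefficient = 2
x_5 = 4.0000, f(x_5) = 17.000000, coefficient = 1

I ≈ (0.450000/2) × 97.212500 = 21.872813
Exact value: 21.796875
Error: 0.075938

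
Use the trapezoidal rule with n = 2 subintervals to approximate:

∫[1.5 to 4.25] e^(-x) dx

f(x) = e^(-x)
a = 1.5, b = 4.25, n = 2
h = (b - a)/n = 1.375000

Trapezoidal rule: (h/2)[f(x₀) + 2f(x₁) + 2f(x₂) + ... + f(xₙ)]

x_0 = 1.5000, f(x_0) = 0.223130, coefficient = 1
x_1 = 2.8750, f(x_1) = 0.056416, coefficient = 2
x_2 = 4.2500, f(x_2) = 0.014264, coefficient = 1

I ≈ (1.375000/2) × 0.350227 = 0.240781
Exact value: 0.208866
Error: 0.031915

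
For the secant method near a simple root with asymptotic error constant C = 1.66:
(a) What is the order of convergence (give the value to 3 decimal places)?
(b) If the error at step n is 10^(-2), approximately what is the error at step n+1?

(a) Secant method has superlinear convergence with order φ = (1+√5)/2 ≈ 1.618.
    This means |e_{n+1}| ≈ C|e_n|^1.618.

(b) With |e_n| = 10^(-2) and C = 1.66:
    |e_{n+1}| ≈ 1.66 × (10^(-2))^1.618 = 1.66 × 10^(-3.24)

(a) ≈ 1.618 (golden ratio); (b) |e_{n+1}| ≈ 9.639e-04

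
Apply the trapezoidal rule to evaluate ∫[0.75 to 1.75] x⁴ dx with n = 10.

f(x) = x⁴
a = 0.75, b = 1.75, n = 10
h = (b - a)/n = 0.100000

Trapezoidal rule: (h/2)[f(x₀) + 2f(x₁) + 2f(x₂) + ... + f(xₙ)]

x_0 = 0.7500, f(x_0) = 0.316406, coefficient = 1
x_1 = 0.8500, f(x_1) = 0.522006, coefficient = 2
x_2 = 0.9500, f(x_2) = 0.814506, coefficient = 2
x_3 = 1.0500, f(x_3) = 1.215506, coefficient = 2
x_4 = 1.1500, f(x_4) = 1.749006, coefficient = 2
x_5 = 1.2500, f(x_5) = 2.441406, coefficient = 2
x_6 = 1.3500, f(x_6) = 3.321506, coefficient = 2
x_7 = 1.4500, f(x_7) = 4.420506, coefficient = 2
x_8 = 1.5500, f(x_8) = 5.772006, coefficient = 2
x_9 = 1.6500, f(x_9) = 7.412006, coefficient = 2
x_10 = 1.7500, f(x_10) = 9.378906, coefficient = 1

I ≈ (0.100000/2) × 65.032225 = 3.251611
Exact value: 3.235156
Error: 0.016455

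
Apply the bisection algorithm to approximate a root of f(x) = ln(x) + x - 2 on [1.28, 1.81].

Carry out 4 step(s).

f(x) = ln(x) + x - 2
Initial interval: [1.28, 1.81]

Iteration 1:
  c_1 = (1.280000 + 1.810000)/2 = 1.545000
  f(c_1) = f(1.545000) = -0.019976
  f(a) × f(c) ≥ 0, new interval: [1.545000, 1.810000]
Iteration 2:
  c_2 = (1.545000 + 1.810000)/2 = 1.677500
  f(c_2) = f(1.677500) = 0.194805
  f(a) × f(c) < 0, new interval: [1.545000, 1.677500]
Iteration 3:
  c_3 = (1.545000 + 1.677500)/2 = 1.611250
  f(c_3) = f(1.611250) = 0.088260
  f(a) × f(c) < 0, new interval: [1.545000, 1.611250]
Iteration 4:
  c_4 = (1.545000 + 1.611250)/2 = 1.578125
  f(c_4) = f(1.578125) = 0.034362
  f(a) × f(c) < 0, new interval: [1.545000, 1.578125]

After 4 iteration(s), the approximation is c_4 = 1.578125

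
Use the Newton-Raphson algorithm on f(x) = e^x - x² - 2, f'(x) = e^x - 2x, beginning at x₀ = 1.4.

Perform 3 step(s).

f(x) = e^x - x² - 2
f'(x) = e^x - 2x
x₀ = 1.4

Newton-Raphson formula: x_{n+1} = x_n - f(x_n)/f'(x_n)

Iteration 1:
  f(1.400000) = 0.095200
  f'(1.400000) = 1.255200
  x_1 = 1.400000 - 0.095200/1.255200 = 1.324156
Iteration 2:
  f(1.324156) = 0.005622
  f'(1.324156) = 1.110699
  x_2 = 1.324156 - 0.005622/1.110699 = 1.319094
Iteration 3:
  f(1.319094) = 0.000022
  f'(1.319094) = 1.101843
  x_3 = 1.319094 - 0.000022/1.101843 = 1.319074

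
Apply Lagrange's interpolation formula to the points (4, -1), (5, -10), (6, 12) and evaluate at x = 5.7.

Lagrange interpolation formula:
P(x) = Σ yᵢ × Lᵢ(x)
where Lᵢ(x) = Π_{j≠i} (x - xⱼ)/(xᵢ - xⱼ)

L_0(5.7) = (5.7 - 5)/(4 - 5) × (5.7 - 6)/(4 - 6) = -0.105000
L_1(5.7) = (5.7 - 4)/(5 - 4) × (5.7 - 6)/(5 - 6) = 0.510000
L_2(5.7) = (5.7 - 4)/(6 - 4) × (5.7 - 5)/(6 - 5) = 0.595000

P(5.7) = (-1)×L_0(5.7) + (-10)×L_1(5.7) + 12×L_2(5.7)
P(5.7) = 2.145000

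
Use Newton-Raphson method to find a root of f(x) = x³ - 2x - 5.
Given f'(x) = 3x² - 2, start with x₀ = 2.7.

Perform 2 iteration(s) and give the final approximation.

f(x) = x³ - 2x - 5
f'(x) = 3x² - 2
x₀ = 2.7

Newton-Raphson formula: x_{n+1} = x_n - f(x_n)/f'(x_n)

Iteration 1:
  f(2.700000) = 9.283000
  f'(2.700000) = 19.870000
  x_1 = 2.700000 - 9.283000/19.870000 = 2.232813
Iteration 2:
  f(2.232813) = 1.665964
  f'(2.232813) = 12.956366
  x_2 = 2.232813 - 1.665964/12.956366 = 2.104231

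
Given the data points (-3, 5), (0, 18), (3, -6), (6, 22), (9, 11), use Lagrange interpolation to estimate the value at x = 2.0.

Lagrange interpolation formula:
P(x) = Σ yᵢ × Lᵢ(x)
where Lᵢ(x) = Π_{j≠i} (x - xⱼ)/(xᵢ - xⱼ)

L_0(2.0) = (2.0 - 0)/(-3 - 0) × (2.0 - 3)/(-3 - 3) × (2.0 - 6)/(-3 - 6) × (2.0 - 9)/(-3 - 9) = -0.028807
L_1(2.0) = (2.0 - (-3))/(0 - (-3)) × (2.0 - 3)/(0 - 3) × (2.0 - 6)/(0 - 6) × (2.0 - 9)/(0 - 9) = 0.288066
L_2(2.0) = (2.0 - (-3))/(3 - (-3)) × (2.0 - 0)/(3 - 0) × (2.0 - 6)/(3 - 6) × (2.0 - 9)/(3 - 9) = 0.864198
L_3(2.0) = (2.0 - (-3))/(6 - (-3)) × (2.0 - 0)/(6 - 0) × (2.0 - 3)/(6 - 3) × (2.0 - 9)/(6 - 9) = -0.144033
L_4(2.0) = (2.0 - (-3))/(9 - (-3)) × (2.0 - 0)/(9 - 0) × (2.0 - 3)/(9 - 3) × (2.0 - 6)/(9 - 6) = 0.020576

P(2.0) = 5×L_0(2.0) + 18×L_1(2.0) + (-6)×L_2(2.0) + 22×L_3(2.0) + 11×L_4(2.0)
P(2.0) = -3.086420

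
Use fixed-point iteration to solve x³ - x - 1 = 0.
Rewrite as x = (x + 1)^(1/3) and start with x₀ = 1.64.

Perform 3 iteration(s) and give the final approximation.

Equation: x³ - x - 1 = 0
Fixed-point form: x = (x + 1)^(1/3)
x₀ = 1.64

x_1 = g(1.640000) = 1.382085
x_2 = g(1.382085) = 1.335526
x_3 = g(1.335526) = 1.326768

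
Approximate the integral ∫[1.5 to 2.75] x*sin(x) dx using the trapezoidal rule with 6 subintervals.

f(x) = x*sin(x)
a = 1.5, b = 2.75, n = 6
h = (b - a)/n = 0.208333

Trapezoidal rule: (h/2)[f(x₀) + 2f(x₁) + 2f(x₂) + ... + f(xₙ)]

x_0 = 1.5000, f(x_0) = 1.496242, coefficient = 1
x_1 = 1.7083, f(x_1) = 1.692201, coefficient = 2
x_2 = 1.9167, f(x_2) = 1.803163, coefficient = 2
x_3 = 2.1250, f(x_3) = 1.806930, coefficient = 2
x_4 = 2.3333, f(x_4) = 1.687200, coefficient = 2
x_5 = 2.5417, f(x_5) = 1.434978, coefficient = 2
x_6 = 2.7500, f(x_6) = 1.049568, coefficient = 1

I ≈ (0.208333/2) × 19.394754 = 2.020287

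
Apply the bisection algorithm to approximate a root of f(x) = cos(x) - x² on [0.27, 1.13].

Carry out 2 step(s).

f(x) = cos(x) - x²
Initial interval: [0.27, 1.13]

Iteration 1:
  c_1 = (0.270000 + 1.130000)/2 = 0.700000
  f(c_1) = f(0.700000) = 0.274842
  f(a) × f(c) ≥ 0, new interval: [0.700000, 1.130000]
Iteration 2:
  c_2 = (0.700000 + 1.130000)/2 = 0.915000
  f(c_2) = f(0.915000) = -0.227434
  f(a) × f(c) < 0, new interval: [0.700000, 0.915000]

After 2 iteration(s), the approximation is c_2 = 0.915000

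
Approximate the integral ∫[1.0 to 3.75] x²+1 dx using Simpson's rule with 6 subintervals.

f(x) = x²+1
a = 1.0, b = 3.75, n = 6
h = (b - a)/n = 0.458333

Simpson's rule: (h/3)[f(x₀) + 4f(x₁) + 2f(x₂) + ... + f(xₙ)]

x_0 = 1.0000, f(x_0) = 2.000000, coefficient = 1
x_1 = 1.4583, f(x_1) = 3.126736, coefficient = 4
x_2 = 1.9167, f(x_2) = 4.673611, coefficient = 2
x_3 = 2.3750, f(x_3) = 6.640625, coefficient = 4
x_4 = 2.8333, f(x_4) = 9.027778, coefficient = 2
x_5 = 3.2917, f(x_5) = 11.835069, coefficient = 4
x_6 = 3.7500, f(x_6) = 15.062500, coefficient = 1

I ≈ (0.458333/3) × 130.875000 = 19.994792
Exact value: 19.994792
Error: 0.000000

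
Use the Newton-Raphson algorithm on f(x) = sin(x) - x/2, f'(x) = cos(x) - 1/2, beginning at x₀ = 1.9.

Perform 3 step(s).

f(x) = sin(x) - x/2
f'(x) = cos(x) - 1/2
x₀ = 1.9

Newton-Raphson formula: x_{n+1} = x_n - f(x_n)/f'(x_n)

Iteration 1:
  f(1.900000) = -0.003700
  f'(1.900000) = -0.823290
  x_1 = 1.900000 - (-0.003700)/(-0.823290) = 1.895506
Iteration 2:
  f(1.895506) = -0.000010
  f'(1.895506) = -0.819034
  x_2 = 1.895506 - (-0.000010)/(-0.819034) = 1.895494
Iteration 3:
  f(1.895494) = 0.000000
  f'(1.895494) = -0.819023
  x_3 = 1.895494 - 0.000000/(-0.819023) = 1.895494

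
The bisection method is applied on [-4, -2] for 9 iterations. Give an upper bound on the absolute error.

Bisection error bound: |error| ≤ (b-a)/2^n
|error| ≤ (-2 - (-4))/2^9 = 2/2^9
|error| ≤ 0.0039062500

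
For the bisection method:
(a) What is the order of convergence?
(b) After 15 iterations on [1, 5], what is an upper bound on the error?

(a) Bisection has linear (order 1) convergence; the error is halved each step.

(b) Error bound = (b-a)/2^n = (5 - 1)/2^{15}
    = 4/2^{15}

(a) 1 (linear); (b) error ≤ 1.22e-04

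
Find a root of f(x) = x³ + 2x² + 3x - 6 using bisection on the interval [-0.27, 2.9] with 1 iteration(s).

f(x) = x³ + 2x² + 3x - 6
Initial interval: [-0.27, 2.9]

Iteration 1:
  c_1 = (-0.270000 + 2.900000)/2 = 1.315000
  f(c_1) = f(1.315000) = 3.677381
  f(a) × f(c) < 0, new interval: [-0.270000, 1.315000]

After 1 iteration(s), the approximation is c_1 = 1.315000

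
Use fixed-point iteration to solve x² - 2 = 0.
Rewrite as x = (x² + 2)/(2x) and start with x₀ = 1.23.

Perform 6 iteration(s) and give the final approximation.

Equation: x² - 2 = 0
Fixed-point form: x = (x² + 2)/(2x)
x₀ = 1.23

x_1 = g(1.230000) = 1.428008
x_2 = g(1.428008) = 1.414280
x_3 = g(1.414280) = 1.414214
x_4 = g(1.414214) = 1.414214
x_5 = g(1.414214) = 1.414214
x_6 = g(1.414214) = 1.414214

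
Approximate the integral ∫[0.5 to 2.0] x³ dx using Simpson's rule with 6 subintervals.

f(x) = x³
a = 0.5, b = 2.0, n = 6
h = (b - a)/n = 0.250000

Simpson's rule: (h/3)[f(x₀) + 4f(x₁) + 2f(x₂) + ... + f(xₙ)]

x_0 = 0.5000, f(x_0) = 0.125000, coefficient = 1
x_1 = 0.7500, f(x_1) = 0.421875, coefficient = 4
x_2 = 1.0000, f(x_2) = 1.000000, coefficient = 2
x_3 = 1.2500, f(x_3) = 1.953125, coefficient = 4
x_4 = 1.5000, f(x_4) = 3.375000, coefficient = 2
x_5 = 1.7500, f(x_5) = 5.359375, coefficient = 4
x_6 = 2.0000, f(x_6) = 8.000000, coefficient = 1

I ≈ (0.250000/3) × 47.812500 = 3.984375
Exact value: 3.984375
Error: 0.000000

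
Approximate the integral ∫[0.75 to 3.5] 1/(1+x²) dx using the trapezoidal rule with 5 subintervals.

f(x) = 1/(1+x²)
a = 0.75, b = 3.5, n = 5
h = (b - a)/n = 0.550000

Trapezoidal rule: (h/2)[f(x₀) + 2f(x₁) + 2f(x₂) + ... + f(xₙ)]

x_0 = 0.7500, f(x_0) = 0.640000, coefficient = 1
x_1 = 1.3000, f(x_1) = 0.371747, coefficient = 2
x_2 = 1.8500, f(x_2) = 0.226116, coefficient = 2
x_3 = 2.4000, f(x_3) = 0.147929, coefficient = 2
x_4 = 2.9500, f(x_4) = 0.103066, coefficient = 2
x_5 = 3.5000, f(x_5) = 0.075472, coefficient = 1

I ≈ (0.550000/2) × 2.413189 = 0.663627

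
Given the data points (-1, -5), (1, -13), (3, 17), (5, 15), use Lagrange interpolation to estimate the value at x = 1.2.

Lagrange interpolation formula:
P(x) = Σ yᵢ × Lᵢ(x)
where Lᵢ(x) = Π_{j≠i} (x - xⱼ)/(xᵢ - xⱼ)

L_0(1.2) = (1.2 - 1)/(-1 - 1) × (1.2 - 3)/(-1 - 3) × (1.2 - 5)/(-1 - 5) = -0.028500
L_1(1.2) = (1.2 - (-1))/(1 - (-1)) × (1.2 - 3)/(1 - 3) × (1.2 - 5)/(1 - 5) = 0.940500
L_2(1.2) = (1.2 - (-1))/(3 - (-1)) × (1.2 - 1)/(3 - 1) × (1.2 - 5)/(3 - 5) = 0.104500
L_3(1.2) = (1.2 - (-1))/(5 - (-1)) × (1.2 - 1)/(5 - 1) × (1.2 - 3)/(5 - 3) = -0.016500

P(1.2) = (-5)×L_0(1.2) + (-13)×L_1(1.2) + 17×L_2(1.2) + 15×L_3(1.2)
P(1.2) = -10.555000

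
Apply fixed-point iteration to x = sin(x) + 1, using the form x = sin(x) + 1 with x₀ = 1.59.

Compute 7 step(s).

Equation: x = sin(x) + 1
Fixed-point form: x = sin(x) + 1
x₀ = 1.59

x_1 = g(1.590000) = 1.999816
x_2 = g(1.999816) = 1.909374
x_3 = g(1.909374) = 1.943228
x_4 = g(1.943228) = 1.931445
x_5 = g(1.931445) = 1.935668
x_6 = g(1.935668) = 1.934170
x_7 = g(1.934170) = 1.934703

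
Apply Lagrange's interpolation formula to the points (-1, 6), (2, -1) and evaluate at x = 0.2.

Lagrange interpolation formula:
P(x) = Σ yᵢ × Lᵢ(x)
where Lᵢ(x) = Π_{j≠i} (x - xⱼ)/(xᵢ - xⱼ)

L_0(0.2) = (0.2 - 2)/(-1 - 2) = 0.600000
L_1(0.2) = (0.2 - (-1))/(2 - (-1)) = 0.400000

P(0.2) = 6×L_0(0.2) + (-1)×L_1(0.2)
P(0.2) = 3.200000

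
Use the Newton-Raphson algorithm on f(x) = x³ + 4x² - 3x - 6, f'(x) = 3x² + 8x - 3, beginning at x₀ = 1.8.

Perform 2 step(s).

f(x) = x³ + 4x² - 3x - 6
f'(x) = 3x² + 8x - 3
x₀ = 1.8

Newton-Raphson formula: x_{n+1} = x_n - f(x_n)/f'(x_n)

Iteration 1:
  f(1.800000) = 7.392000
  f'(1.800000) = 21.120000
  x_1 = 1.800000 - 7.392000/21.120000 = 1.450000
Iteration 2:
  f(1.450000) = 1.108625
  f'(1.450000) = 14.907500
  x_2 = 1.450000 - 1.108625/14.907500 = 1.375633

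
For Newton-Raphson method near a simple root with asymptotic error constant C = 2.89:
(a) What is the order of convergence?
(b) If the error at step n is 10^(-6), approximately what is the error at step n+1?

(a) Newton-Raphson has quadratic (order 2) convergence near simple roots.
    This means |e_{n+1}| ≈ C|e_n|².

(b) With |e_n| = 10^(-6) and C = 2.89:
    |e_{n+1}| ≈ 2.89 × (10^(-6))² = 2.89 × 10^(-12)

(a) 2 (quadratic); (b) |e_{n+1}| ≈ 2.890e-12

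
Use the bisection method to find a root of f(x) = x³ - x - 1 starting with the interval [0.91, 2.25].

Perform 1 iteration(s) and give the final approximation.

f(x) = x³ - x - 1
Initial interval: [0.91, 2.25]

Iteration 1:
  c_1 = (0.910000 + 2.250000)/2 = 1.580000
  f(c_1) = f(1.580000) = 1.364312
  f(a) × f(c) < 0, new interval: [0.910000, 1.580000]

After 1 iteration(s), the approximation is c_1 = 1.580000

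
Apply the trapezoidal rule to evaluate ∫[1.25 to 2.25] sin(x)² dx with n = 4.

f(x) = sin(x)²
a = 1.25, b = 2.25, n = 4
h = (b - a)/n = 0.250000

Trapezoidal rule: (h/2)[f(x₀) + 2f(x₁) + 2f(x₂) + ... + f(xₙ)]

x_0 = 1.2500, f(x_0) = 0.900572, coefficient = 1
x_1 = 1.5000, f(x_1) = 0.994996, coefficient = 2
x_2 = 1.7500, f(x_2) = 0.968228, coefficient = 2
x_3 = 2.0000, f(x_3) = 0.826822, coefficient = 2
x_4 = 2.2500, f(x_4) = 0.605398, coefficient = 1

I ≈ (0.250000/2) × 7.086063 = 0.885758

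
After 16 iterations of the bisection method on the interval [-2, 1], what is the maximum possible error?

Bisection error bound: |error| ≤ (b-a)/2^n
|error| ≤ (1 - (-2))/2^16 = 3/2^16
|error| ≤ 0.0000457764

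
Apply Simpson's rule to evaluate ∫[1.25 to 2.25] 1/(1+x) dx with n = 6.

f(x) = 1/(1+x)
a = 1.25, b = 2.25, n = 6
h = (b - a)/n = 0.166667

Simpson's rule: (h/3)[f(x₀) + 4f(x₁) + 2f(x₂) + ... + f(xₙ)]

x_0 = 1.2500, f(x_0) = 0.444444, coefficient = 1
x_1 = 1.4167, f(x_1) = 0.413793, coefficient = 4
x_2 = 1.5833, f(x_2) = 0.387097, coefficient = 2
x_3 = 1.7500, f(x_3) = 0.363636, coefficient = 4
x_4 = 1.9167, f(x_4) = 0.342857, coefficient = 2
x_5 = 2.0833, f(x_5) = 0.324324, coefficient = 4
x_6 = 2.2500, f(x_6) = 0.307692, coefficient = 1

I ≈ (0.166667/3) × 6.619060 = 0.367726
Exact value: 0.367725
Error: 0.000001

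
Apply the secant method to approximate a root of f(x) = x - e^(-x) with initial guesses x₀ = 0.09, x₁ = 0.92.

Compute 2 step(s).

f(x) = x - e^(-x)
x₀ = 0.09, x₁ = 0.92

Secant formula: x_{n+1} = x_n - f(x_n)(x_n - x_{n-1})/(f(x_n) - f(x_{n-1}))

Iteration 1:
  f(0.090000) = -0.823931
  f(0.920000) = 0.521481
  x_2 = 0.920000 - 0.521481×(0.920000 - 0.090000)/(0.521481 - (-0.823931))
       = 0.598292
Iteration 2:
  f(0.920000) = 0.521481
  f(0.598292) = 0.048543
  x_3 = 0.598292 - 0.048543×(0.598292 - 0.920000)/(0.048543 - 0.521481)
       = 0.565272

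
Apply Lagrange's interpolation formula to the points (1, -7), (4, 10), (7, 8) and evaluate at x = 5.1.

Lagrange interpolation formula:
P(x) = Σ yᵢ × Lᵢ(x)
where Lᵢ(x) = Π_{j≠i} (x - xⱼ)/(xᵢ - xⱼ)

L_0(5.1) = (5.1 - 4)/(1 - 4) × (5.1 - 7)/(1 - 7) = -0.116111
L_1(5.1) = (5.1 - 1)/(4 - 1) × (5.1 - 7)/(4 - 7) = 0.865556
L_2(5.1) = (5.1 - 1)/(7 - 1) × (5.1 - 4)/(7 - 4) = 0.250556

P(5.1) = (-7)×L_0(5.1) + 10×L_1(5.1) + 8×L_2(5.1)
P(5.1) = 11.472778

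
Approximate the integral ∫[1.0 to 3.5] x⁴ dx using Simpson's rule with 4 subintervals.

f(x) = x⁴
a = 1.0, b = 3.5, n = 4
h = (b - a)/n = 0.625000

Simpson's rule: (h/3)[f(x₀) + 4f(x₁) + 2f(x₂) + ... + f(xₙ)]

x_0 = 1.0000, f(x_0) = 1.000000, coefficient = 1
x_1 = 1.6250, f(x_1) = 6.972900, coefficient = 4
x_2 = 2.2500, f(x_2) = 25.628906, coefficient = 2
x_3 = 2.8750, f(x_3) = 68.320557, coefficient = 4
x_4 = 3.5000, f(x_4) = 150.062500, coefficient = 1

I ≈ (0.625000/3) × 503.494141 = 104.894613
Exact value: 104.843750
Error: 0.050863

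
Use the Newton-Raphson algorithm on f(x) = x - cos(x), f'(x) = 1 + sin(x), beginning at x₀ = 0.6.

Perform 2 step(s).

f(x) = x - cos(x)
f'(x) = 1 + sin(x)
x₀ = 0.6

Newton-Raphson formula: x_{n+1} = x_n - f(x_n)/f'(x_n)

Iteration 1:
  f(0.600000) = -0.225336
  f'(0.600000) = 1.564642
  x_1 = 0.600000 - (-0.225336)/1.564642 = 0.744017
Iteration 2:
  f(0.744017) = 0.008264
  f'(0.744017) = 1.677249
  x_2 = 0.744017 - 0.008264/1.677249 = 0.739090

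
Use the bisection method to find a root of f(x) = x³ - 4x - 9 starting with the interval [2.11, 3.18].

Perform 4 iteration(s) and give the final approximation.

f(x) = x³ - 4x - 9
Initial interval: [2.11, 3.18]

Iteration 1:
  c_1 = (2.110000 + 3.180000)/2 = 2.645000
  f(c_1) = f(2.645000) = -1.075514
  f(a) × f(c) ≥ 0, new interval: [2.645000, 3.180000]
Iteration 2:
  c_2 = (2.645000 + 3.180000)/2 = 2.912500
  f(c_2) = f(2.912500) = 4.055736
  f(a) × f(c) < 0, new interval: [2.645000, 2.912500]
Iteration 3:
  c_3 = (2.645000 + 2.912500)/2 = 2.778750
  f(c_3) = f(2.778750) = 1.340984
  f(a) × f(c) < 0, new interval: [2.645000, 2.778750]
Iteration 4:
  c_4 = (2.645000 + 2.778750)/2 = 2.711875
  f(c_4) = f(2.711875) = 0.096350
  f(a) × f(c) < 0, new interval: [2.645000, 2.711875]

After 4 iteration(s), the approximation is c_4 = 2.711875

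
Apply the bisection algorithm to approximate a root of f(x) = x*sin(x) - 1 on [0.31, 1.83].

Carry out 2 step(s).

f(x) = x*sin(x) - 1
Initial interval: [0.31, 1.83]

Iteration 1:
  c_1 = (0.310000 + 1.830000)/2 = 1.070000
  f(c_1) = f(1.070000) = -0.061395
  f(a) × f(c) ≥ 0, new interval: [1.070000, 1.830000]
Iteration 2:
  c_2 = (1.070000 + 1.830000)/2 = 1.450000
  f(c_2) = f(1.450000) = 0.439434
  f(a) × f(c) < 0, new interval: [1.070000, 1.450000]

After 2 iteration(s), the approximation is c_2 = 1.450000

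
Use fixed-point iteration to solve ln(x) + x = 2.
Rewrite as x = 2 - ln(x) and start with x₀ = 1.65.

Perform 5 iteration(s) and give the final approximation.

Equation: ln(x) + x = 2
Fixed-point form: x = 2 - ln(x)
x₀ = 1.65

x_1 = g(1.650000) = 1.499225
x_2 = g(1.499225) = 1.595052
x_3 = g(1.595052) = 1.533094
x_4 = g(1.533094) = 1.572712
x_5 = g(1.572712) = 1.547198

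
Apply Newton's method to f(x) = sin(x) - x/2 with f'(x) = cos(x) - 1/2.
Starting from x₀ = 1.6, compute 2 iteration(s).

f(x) = sin(x) - x/2
f'(x) = cos(x) - 1/2
x₀ = 1.6

Newton-Raphson formula: x_{n+1} = x_n - f(x_n)/f'(x_n)

Iteration 1:
  f(1.600000) = 0.199574
  f'(1.600000) = -0.529200
  x_1 = 1.600000 - 0.199574/(-0.529200) = 1.977124
Iteration 2:
  f(1.977124) = -0.069983
  f'(1.977124) = -0.895238
  x_2 = 1.977124 - (-0.069983)/(-0.895238) = 1.898951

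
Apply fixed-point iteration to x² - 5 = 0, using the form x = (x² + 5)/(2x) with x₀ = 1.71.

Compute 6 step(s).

Equation: x² - 5 = 0
Fixed-point form: x = (x² + 5)/(2x)
x₀ = 1.71

x_1 = g(1.710000) = 2.316988
x_2 = g(2.316988) = 2.237481
x_3 = g(2.237481) = 2.236068
x_4 = g(2.236068) = 2.236068
x_5 = g(2.236068) = 2.236068
x_6 = g(2.236068) = 2.236068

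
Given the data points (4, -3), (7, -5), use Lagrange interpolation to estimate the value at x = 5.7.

Lagrange interpolation formula:
P(x) = Σ yᵢ × Lᵢ(x)
where Lᵢ(x) = Π_{j≠i} (x - xⱼ)/(xᵢ - xⱼ)

L_0(5.7) = (5.7 - 7)/(4 - 7) = 0.433333
L_1(5.7) = (5.7 - 4)/(7 - 4) = 0.566667

P(5.7) = (-3)×L_0(5.7) + (-5)×L_1(5.7)
P(5.7) = -4.133333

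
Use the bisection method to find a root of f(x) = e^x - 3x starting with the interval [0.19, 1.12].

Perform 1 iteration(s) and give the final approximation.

f(x) = e^x - 3x
Initial interval: [0.19, 1.12]

Iteration 1:
  c_1 = (0.190000 + 1.120000)/2 = 0.655000
  f(c_1) = f(0.655000) = -0.039857
  f(a) × f(c) < 0, new interval: [0.190000, 0.655000]

After 1 iteration(s), the approximation is c_1 = 0.655000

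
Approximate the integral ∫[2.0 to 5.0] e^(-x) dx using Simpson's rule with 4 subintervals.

f(x) = e^(-x)
a = 2.0, b = 5.0, n = 4
h = (b - a)/n = 0.750000

Simpson's rule: (h/3)[f(x₀) + 4f(x₁) + 2f(x₂) + ... + f(xₙ)]

x_0 = 2.0000, f(x_0) = 0.135335, coefficient = 1
x_1 = 2.7500, f(x_1) = 0.063928, coefficient = 4
x_2 = 3.5000, f(x_2) = 0.030197, coefficient = 2
x_3 = 4.2500, f(x_3) = 0.014264, coefficient = 4
x_4 = 5.0000, f(x_4) = 0.006738, coefficient = 1

I ≈ (0.750000/3) × 0.515236 = 0.128809
Exact value: 0.128597
Error: 0.000212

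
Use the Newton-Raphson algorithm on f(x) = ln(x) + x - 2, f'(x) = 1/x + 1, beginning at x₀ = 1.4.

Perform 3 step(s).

f(x) = ln(x) + x - 2
f'(x) = 1/x + 1
x₀ = 1.4

Newton-Raphson formula: x_{n+1} = x_n - f(x_n)/f'(x_n)

Iteration 1:
  f(1.400000) = -0.263528
  f'(1.400000) = 1.714286
  x_1 = 1.400000 - (-0.263528)/1.714286 = 1.553725
Iteration 2:
  f(1.553725) = -0.005621
  f'(1.553725) = 1.643615
  x_2 = 1.553725 - (-0.005621)/1.643615 = 1.557144
Iteration 3:
  f(1.557144) = -0.000002
  f'(1.557144) = 1.642201
  x_3 = 1.557144 - (-0.000002)/1.642201 = 1.557146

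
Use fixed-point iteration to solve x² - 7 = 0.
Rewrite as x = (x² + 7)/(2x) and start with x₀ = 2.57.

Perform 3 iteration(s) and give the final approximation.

Equation: x² - 7 = 0
Fixed-point form: x = (x² + 7)/(2x)
x₀ = 2.57

x_1 = g(2.570000) = 2.646868
x_2 = g(2.646868) = 2.645752
x_3 = g(2.645752) = 2.645751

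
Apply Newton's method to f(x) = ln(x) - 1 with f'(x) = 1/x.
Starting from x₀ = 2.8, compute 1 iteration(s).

f(x) = ln(x) - 1
f'(x) = 1/x
x₀ = 2.8

Newton-Raphson formula: x_{n+1} = x_n - f(x_n)/f'(x_n)

Iteration 1:
  f(2.800000) = 0.029619
  f'(2.800000) = 0.357143
  x_1 = 2.800000 - 0.029619/0.357143 = 2.717066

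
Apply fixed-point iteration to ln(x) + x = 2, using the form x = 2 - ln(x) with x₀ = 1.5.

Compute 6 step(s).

Equation: ln(x) + x = 2
Fixed-point form: x = 2 - ln(x)
x₀ = 1.5

x_1 = g(1.500000) = 1.594535
x_2 = g(1.594535) = 1.533418
x_3 = g(1.533418) = 1.572501
x_4 = g(1.572501) = 1.547333
x_5 = g(1.547333) = 1.563467
x_6 = g(1.563467) = 1.553094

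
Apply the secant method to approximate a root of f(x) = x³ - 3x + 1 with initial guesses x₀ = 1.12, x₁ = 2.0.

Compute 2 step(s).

f(x) = x³ - 3x + 1
x₀ = 1.12, x₁ = 2.0

Secant formula: x_{n+1} = x_n - f(x_n)(x_n - x_{n-1})/(f(x_n) - f(x_{n-1}))

Iteration 1:
  f(1.120000) = -0.955072
  f(2.000000) = 3.000000
  x_2 = 2.000000 - 3.000000×(2.000000 - 1.120000)/(3.000000 - (-0.955072))
       = 1.332503
Iteration 2:
  f(2.000000) = 3.000000
  f(1.332503) = -0.631565
  x_3 = 1.332503 - (-0.631565)×(1.332503 - 2.000000)/(-0.631565 - 3.000000)
       = 1.448587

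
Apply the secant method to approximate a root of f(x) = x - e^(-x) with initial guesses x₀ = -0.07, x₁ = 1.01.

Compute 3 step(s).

f(x) = x - e^(-x)
x₀ = -0.07, x₁ = 1.01

Secant formula: x_{n+1} = x_n - f(x_n)(x_n - x_{n-1})/(f(x_n) - f(x_{n-1}))

Iteration 1:
  f(-0.070000) = -1.142508
  f(1.010000) = 0.645781
  x_2 = 1.010000 - 0.645781×(1.010000 - (-0.070000))/(0.645781 - (-1.142508))
       = 0.619994
Iteration 2:
  f(1.010000) = 0.645781
  f(0.619994) = 0.082046
  x_3 = 0.619994 - 0.082046×(0.619994 - 1.010000)/(0.082046 - 0.645781)
       = 0.563232
Iteration 3:
  f(0.619994) = 0.082046
  f(0.563232) = -0.006133
  x_4 = 0.563232 - (-0.006133)×(0.563232 - 0.619994)/(-0.006133 - 0.082046)
       = 0.567180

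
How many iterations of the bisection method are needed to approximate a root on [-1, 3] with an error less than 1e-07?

We need (b-a)/2^n ≤ 1e-07
(3 - (-1))/2^n ≤ 1e-07
4/2^n ≤ 1e-07
2^n ≥ 40000000
n ≥ log₂(40000000) = 25.25
n ≥ 26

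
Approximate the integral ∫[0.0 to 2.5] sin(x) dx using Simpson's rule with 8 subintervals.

f(x) = sin(x)
a = 0.0, b = 2.5, n = 8
h = (b - a)/n = 0.312500

Simpson's rule: (h/3)[f(x₀) + 4f(x₁) + 2f(x₂) + ... + f(xₙ)]

x_0 = 0.0000, f(x_0) = 0.000000, coefficient = 1
x_1 = 0.3125, f(x_1) = 0.307439, coefficient = 4
x_2 = 0.6250, f(x_2) = 0.585097, coefficient = 2
x_3 = 0.9375, f(x_3) = 0.806081, coefficient = 4
x_4 = 1.2500, f(x_4) = 0.948985, coefficient = 2
x_5 = 1.5625, f(x_5) = 0.999966, coefficient = 4
x_6 = 1.8750, f(x_6) = 0.954086, coefficient = 2
x_7 = 2.1875, f(x_7) = 0.815789, coefficient = 4
x_8 = 2.5000, f(x_8) = 0.598472, coefficient = 1

I ≈ (0.312500/3) × 17.291906 = 1.801240
Exact value: 1.801144
Error: 0.000097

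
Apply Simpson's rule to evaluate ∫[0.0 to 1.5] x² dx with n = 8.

f(x) = x²
a = 0.0, b = 1.5, n = 8
h = (b - a)/n = 0.187500

Simpson's rule: (h/3)[f(x₀) + 4f(x₁) + 2f(x₂) + ... + f(xₙ)]

x_0 = 0.0000, f(x_0) = 0.000000, coefficient = 1
x_1 = 0.1875, f(x_1) = 0.035156, coefficient = 4
x_2 = 0.3750, f(x_2) = 0.140625, coefficient = 2
x_3 = 0.5625, f(x_3) = 0.316406, coefficient = 4
x_4 = 0.7500, f(x_4) = 0.562500, coefficient = 2
x_5 = 0.9375, f(x_5) = 0.878906, coefficient = 4
x_6 = 1.1250, f(x_6) = 1.265625, coefficient = 2
x_7 = 1.3125, f(x_7) = 1.722656, coefficient = 4
x_8 = 1.5000, f(x_8) = 2.250000, coefficient = 1

I ≈ (0.187500/3) × 18.000000 = 1.125000
Exact value: 1.125000
Error: 0.000000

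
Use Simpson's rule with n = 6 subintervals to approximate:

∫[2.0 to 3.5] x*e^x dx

f(x) = x*e^x
a = 2.0, b = 3.5, n = 6
h = (b - a)/n = 0.250000

Simpson's rule: (h/3)[f(x₀) + 4f(x₁) + 2f(x₂) + ... + f(xₙ)]

x_0 = 2.0000, f(x_0) = 14.778112, coefficient = 1
x_1 = 2.2500, f(x_1) = 21.347406, coefficient = 4
x_2 = 2.5000, f(x_2) = 30.456235, coefficient = 2
x_3 = 2.7500, f(x_3) = 43.017238, coefficient = 4
x_4 = 3.0000, f(x_4) = 60.256611, coefficient = 2
x_5 = 3.2500, f(x_5) = 83.818605, coefficient = 4
x_6 = 3.5000, f(x_6) = 115.904082, coefficient = 1

I ≈ (0.250000/3) × 904.840878 = 75.403406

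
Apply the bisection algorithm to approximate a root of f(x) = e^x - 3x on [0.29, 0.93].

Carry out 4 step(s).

f(x) = e^x - 3x
Initial interval: [0.29, 0.93]

Iteration 1:
  c_1 = (0.290000 + 0.930000)/2 = 0.610000
  f(c_1) = f(0.610000) = 0.010431
  f(a) × f(c) ≥ 0, new interval: [0.610000, 0.930000]
Iteration 2:
  c_2 = (0.610000 + 0.930000)/2 = 0.770000
  f(c_2) = f(0.770000) = -0.150234
  f(a) × f(c) < 0, new interval: [0.610000, 0.770000]
Iteration 3:
  c_3 = (0.610000 + 0.770000)/2 = 0.690000
  f(c_3) = f(0.690000) = -0.076284
  f(a) × f(c) < 0, new interval: [0.610000, 0.690000]
Iteration 4:
  c_4 = (0.610000 + 0.690000)/2 = 0.650000
  f(c_4) = f(0.650000) = -0.034459
  f(a) × f(c) < 0, new interval: [0.610000, 0.650000]

After 4 iteration(s), the approximation is c_4 = 0.650000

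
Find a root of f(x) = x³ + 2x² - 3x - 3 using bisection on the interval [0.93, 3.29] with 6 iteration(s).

f(x) = x³ + 2x² - 3x - 3
Initial interval: [0.93, 3.29]

Iteration 1:
  c_1 = (0.930000 + 3.290000)/2 = 2.110000
  f(c_1) = f(2.110000) = 8.968131
  f(a) × f(c) < 0, new interval: [0.930000, 2.110000]
Iteration 2:
  c_2 = (0.930000 + 2.110000)/2 = 1.520000
  f(c_2) = f(1.520000) = 0.572608
  f(a) × f(c) < 0, new interval: [0.930000, 1.520000]
Iteration 3:
  c_3 = (0.930000 + 1.520000)/2 = 1.225000
  f(c_3) = f(1.225000) = -1.835484
  f(a) × f(c) ≥ 0, new interval: [1.225000, 1.520000]
Iteration 4:
  c_4 = (1.225000 + 1.520000)/2 = 1.372500
  f(c_4) = f(1.372500) = -0.764532
  f(a) × f(c) ≥ 0, new interval: [1.372500, 1.520000]
Iteration 5:
  c_5 = (1.372500 + 1.520000)/2 = 1.446250
  f(c_5) = f(1.446250) = -0.130439
  f(a) × f(c) ≥ 0, new interval: [1.446250, 1.520000]
Iteration 6:
  c_6 = (1.446250 + 1.520000)/2 = 1.483125
  f(c_6) = f(1.483125) = 0.212315
  f(a) × f(c) < 0, new interval: [1.446250, 1.483125]

After 6 iteration(s), the approximation is c_6 = 1.483125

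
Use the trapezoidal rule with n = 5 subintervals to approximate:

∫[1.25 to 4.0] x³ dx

f(x) = x³
a = 1.25, b = 4.0, n = 5
h = (b - a)/n = 0.550000

Trapezoidal rule: (h/2)[f(x₀) + 2f(x₁) + 2f(x₂) + ... + f(xₙ)]

x_0 = 1.2500, f(x_0) = 1.953125, coefficient = 1
x_1 = 1.8000, f(x_1) = 5.832000, coefficient = 2
x_2 = 2.3500, f(x_2) = 12.977875, coefficient = 2
x_3 = 2.9000, f(x_3) = 24.389000, coefficient = 2
x_4 = 3.4500, f(x_4) = 41.063625, coefficient = 2
x_5 = 4.0000, f(x_5) = 64.000000, coefficient = 1

I ≈ (0.550000/2) × 234.478125 = 64.481484
Exact value: 63.389648
Error: 1.091836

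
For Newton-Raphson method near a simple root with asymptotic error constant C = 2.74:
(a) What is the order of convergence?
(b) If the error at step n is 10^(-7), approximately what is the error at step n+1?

(a) Newton-Raphson has quadratic (order 2) convergence near simple roots.
    This means |e_{n+1}| ≈ C|e_n|².

(b) With |e_n| = 10^(-7) and C = 2.74:
    |e_{n+1}| ≈ 2.74 × (10^(-7))² = 2.74 × 10^(-14)

(a) 2 (quadratic); (b) |e_{n+1}| ≈ 2.740e-14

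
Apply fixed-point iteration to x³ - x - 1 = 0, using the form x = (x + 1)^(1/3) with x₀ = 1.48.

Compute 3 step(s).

Equation: x³ - x - 1 = 0
Fixed-point form: x = (x + 1)^(1/3)
x₀ = 1.48

x_1 = g(1.480000) = 1.353580
x_2 = g(1.353580) = 1.330178
x_3 = g(1.330178) = 1.325754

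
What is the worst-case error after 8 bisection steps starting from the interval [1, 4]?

Bisection error bound: |error| ≤ (b-a)/2^n
|error| ≤ (4 - 1)/2^8 = 3/2^8
|error| ≤ 0.0117187500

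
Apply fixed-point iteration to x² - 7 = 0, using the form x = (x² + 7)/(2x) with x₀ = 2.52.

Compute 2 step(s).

Equation: x² - 7 = 0
Fixed-point form: x = (x² + 7)/(2x)
x₀ = 2.52

x_1 = g(2.520000) = 2.648889
x_2 = g(2.648889) = 2.645753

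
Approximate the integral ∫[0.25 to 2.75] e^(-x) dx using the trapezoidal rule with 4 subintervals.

f(x) = e^(-x)
a = 0.25, b = 2.75, n = 4
h = (b - a)/n = 0.625000

Trapezoidal rule: (h/2)[f(x₀) + 2f(x₁) + 2f(x₂) + ... + f(xₙ)]

x_0 = 0.2500, f(x_0) = 0.778801, coefficient = 1
x_1 = 0.8750, f(x_1) = 0.416862, coefficient = 2
x_2 = 1.5000, f(x_2) = 0.223130, coefficient = 2
x_3 = 2.1250, f(x_3) = 0.119433, coefficient = 2
x_4 = 2.7500, f(x_4) = 0.063928, coefficient = 1

I ≈ (0.625000/2) × 2.361579 = 0.737993
Exact value: 0.714873
Error: 0.023120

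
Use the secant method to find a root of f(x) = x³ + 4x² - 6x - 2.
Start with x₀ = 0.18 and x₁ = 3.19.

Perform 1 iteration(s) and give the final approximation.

f(x) = x³ + 4x² - 6x - 2
x₀ = 0.18, x₁ = 3.19

Secant formula: x_{n+1} = x_n - f(x_n)(x_n - x_{n-1})/(f(x_n) - f(x_{n-1}))

Iteration 1:
  f(0.180000) = -2.944568
  f(3.190000) = 52.026159
  x_2 = 3.190000 - 52.026159×(3.190000 - 0.180000)/(52.026159 - (-2.944568))
       = 0.341234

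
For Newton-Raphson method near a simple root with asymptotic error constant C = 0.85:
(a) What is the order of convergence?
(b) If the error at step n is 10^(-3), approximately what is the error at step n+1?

(a) Newton-Raphson has quadratic (order 2) convergence near simple roots.
    This means |e_{n+1}| ≈ C|e_n|².

(b) With |e_n| = 10^(-3) and C = 0.85:
    |e_{n+1}| ≈ 0.85 × (10^(-3))² = 0.85 × 10^(-6)

(a) 2 (quadratic); (b) |e_{n+1}| ≈ 8.500e-07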